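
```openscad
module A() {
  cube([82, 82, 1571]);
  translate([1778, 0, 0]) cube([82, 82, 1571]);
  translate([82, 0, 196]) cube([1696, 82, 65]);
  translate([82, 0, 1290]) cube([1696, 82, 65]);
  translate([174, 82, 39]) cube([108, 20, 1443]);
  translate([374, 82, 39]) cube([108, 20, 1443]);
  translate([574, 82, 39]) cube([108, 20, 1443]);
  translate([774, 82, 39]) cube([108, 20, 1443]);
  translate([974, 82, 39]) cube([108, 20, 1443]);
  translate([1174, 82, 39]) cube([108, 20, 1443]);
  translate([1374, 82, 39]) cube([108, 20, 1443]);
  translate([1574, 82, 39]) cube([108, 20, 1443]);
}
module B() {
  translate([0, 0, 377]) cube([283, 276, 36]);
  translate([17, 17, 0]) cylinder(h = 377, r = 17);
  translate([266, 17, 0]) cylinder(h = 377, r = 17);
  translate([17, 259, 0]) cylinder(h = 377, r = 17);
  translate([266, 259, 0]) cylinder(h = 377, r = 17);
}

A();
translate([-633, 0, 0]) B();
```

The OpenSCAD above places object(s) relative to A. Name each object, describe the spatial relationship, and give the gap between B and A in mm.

The stool's nearest face is 350 mm from the fence section's −x face.

A is a fence section. B is a stool. The stool is on the floor beside the fence section on its −x side. The gap between the stool and the fence section is 350 mm.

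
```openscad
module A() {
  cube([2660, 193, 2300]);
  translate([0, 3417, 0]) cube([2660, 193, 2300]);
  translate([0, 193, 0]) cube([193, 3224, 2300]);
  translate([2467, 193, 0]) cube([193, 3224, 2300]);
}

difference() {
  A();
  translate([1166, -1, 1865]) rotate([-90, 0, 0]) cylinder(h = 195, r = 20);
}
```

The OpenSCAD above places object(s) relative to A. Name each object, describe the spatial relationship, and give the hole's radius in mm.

A is a house frame. The house frame has a circular hole through its front wall. The hole's radius is 20 mm.

The subtracted cylinder has r = 20 mm.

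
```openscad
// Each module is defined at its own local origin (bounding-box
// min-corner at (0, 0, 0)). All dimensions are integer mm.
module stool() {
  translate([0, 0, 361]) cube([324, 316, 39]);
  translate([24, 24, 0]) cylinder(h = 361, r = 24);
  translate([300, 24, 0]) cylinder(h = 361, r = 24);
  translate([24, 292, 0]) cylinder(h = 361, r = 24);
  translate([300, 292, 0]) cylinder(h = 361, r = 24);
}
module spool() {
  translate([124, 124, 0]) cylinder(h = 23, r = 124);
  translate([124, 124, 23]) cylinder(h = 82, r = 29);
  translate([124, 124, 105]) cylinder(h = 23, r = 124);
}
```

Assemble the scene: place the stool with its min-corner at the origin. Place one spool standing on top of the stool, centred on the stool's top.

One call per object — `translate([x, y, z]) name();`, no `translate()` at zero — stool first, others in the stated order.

stool();
translate([38, 34, 400]) spool();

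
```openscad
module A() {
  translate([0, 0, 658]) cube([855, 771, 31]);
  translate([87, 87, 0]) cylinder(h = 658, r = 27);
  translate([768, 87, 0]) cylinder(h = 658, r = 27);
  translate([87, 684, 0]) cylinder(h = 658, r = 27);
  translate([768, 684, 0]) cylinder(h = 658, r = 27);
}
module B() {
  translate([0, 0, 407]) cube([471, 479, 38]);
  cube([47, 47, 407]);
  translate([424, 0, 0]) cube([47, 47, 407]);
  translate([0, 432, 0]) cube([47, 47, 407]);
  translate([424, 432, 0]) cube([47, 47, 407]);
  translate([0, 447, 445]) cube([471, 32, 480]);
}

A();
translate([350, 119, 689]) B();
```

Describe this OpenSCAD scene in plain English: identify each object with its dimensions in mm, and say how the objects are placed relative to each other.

A is a table with a 855×771 mm rectangular top, 31 mm thick, top surface at z = 689 mm, supported by four round legs of 54 mm diameter, each leg's bounding box inset 60 mm from the nearest pair of top edges, running from the floor.

B is a chair: 471×479 mm seat, 38 mm thick, top at z = 445 mm, on four 47 mm square corner legs flush with the seat edges. A 32 mm thick backrest slab spans the full seat width, extending 480 mm above the seat top, its back face flush with the seat's +y edge.

The chair is on top of the table.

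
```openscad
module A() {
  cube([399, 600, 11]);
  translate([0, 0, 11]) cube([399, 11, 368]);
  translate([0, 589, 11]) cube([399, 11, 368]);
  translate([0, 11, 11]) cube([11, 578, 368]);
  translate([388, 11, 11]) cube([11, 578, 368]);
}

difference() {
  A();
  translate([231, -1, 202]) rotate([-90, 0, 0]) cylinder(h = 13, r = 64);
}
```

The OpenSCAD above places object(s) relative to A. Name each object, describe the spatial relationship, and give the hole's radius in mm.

The subtracted cylinder has r = 64 mm.

A is an open box. The open box has a circular hole through its front wall. The hole's radius is 64 mm.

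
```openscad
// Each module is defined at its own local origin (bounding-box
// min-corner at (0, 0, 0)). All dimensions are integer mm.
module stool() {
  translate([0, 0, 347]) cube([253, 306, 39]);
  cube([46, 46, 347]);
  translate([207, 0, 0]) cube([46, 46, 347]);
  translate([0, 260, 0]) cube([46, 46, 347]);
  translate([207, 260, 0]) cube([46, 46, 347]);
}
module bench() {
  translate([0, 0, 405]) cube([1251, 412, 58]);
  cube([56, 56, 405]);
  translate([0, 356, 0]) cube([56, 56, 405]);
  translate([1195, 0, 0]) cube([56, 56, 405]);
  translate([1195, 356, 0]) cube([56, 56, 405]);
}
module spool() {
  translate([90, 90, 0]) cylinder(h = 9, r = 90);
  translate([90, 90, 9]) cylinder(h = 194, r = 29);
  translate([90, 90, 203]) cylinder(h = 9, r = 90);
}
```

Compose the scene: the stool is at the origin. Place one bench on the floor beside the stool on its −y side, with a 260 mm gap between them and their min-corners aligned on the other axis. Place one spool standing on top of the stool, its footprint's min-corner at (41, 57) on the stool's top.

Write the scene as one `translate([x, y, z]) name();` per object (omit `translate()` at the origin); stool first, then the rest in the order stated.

stool();
translate([0, -672, 0]) bench();
translate([41, 57, 386]) spool();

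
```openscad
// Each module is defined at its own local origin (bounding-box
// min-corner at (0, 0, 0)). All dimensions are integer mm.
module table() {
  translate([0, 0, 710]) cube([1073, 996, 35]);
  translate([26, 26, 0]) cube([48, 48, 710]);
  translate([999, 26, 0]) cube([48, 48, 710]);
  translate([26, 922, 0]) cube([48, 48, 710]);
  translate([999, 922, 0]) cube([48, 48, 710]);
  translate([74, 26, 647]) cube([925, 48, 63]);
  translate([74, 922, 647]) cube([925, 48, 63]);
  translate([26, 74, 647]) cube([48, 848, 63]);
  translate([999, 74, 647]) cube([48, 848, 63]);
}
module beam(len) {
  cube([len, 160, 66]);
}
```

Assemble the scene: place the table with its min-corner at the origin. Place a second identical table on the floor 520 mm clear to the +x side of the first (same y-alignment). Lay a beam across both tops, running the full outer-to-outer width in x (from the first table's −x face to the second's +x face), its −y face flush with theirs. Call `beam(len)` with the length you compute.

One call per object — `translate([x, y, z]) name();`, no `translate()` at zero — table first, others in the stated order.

table();
translate([1593, 0, 0]) table();
translate([0, 0, 745]) beam(2666);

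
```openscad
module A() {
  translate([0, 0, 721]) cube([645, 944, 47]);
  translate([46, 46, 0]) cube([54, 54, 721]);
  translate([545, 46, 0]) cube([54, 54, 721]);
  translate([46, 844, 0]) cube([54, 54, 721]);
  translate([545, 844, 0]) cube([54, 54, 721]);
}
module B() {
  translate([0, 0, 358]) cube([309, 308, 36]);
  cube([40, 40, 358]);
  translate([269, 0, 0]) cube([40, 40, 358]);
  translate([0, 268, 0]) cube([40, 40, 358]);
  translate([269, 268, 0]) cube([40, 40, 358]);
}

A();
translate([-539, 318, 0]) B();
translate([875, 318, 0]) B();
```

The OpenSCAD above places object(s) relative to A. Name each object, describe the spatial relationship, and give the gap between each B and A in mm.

A is a table. B is a stool. Two stools sit around the table at the −x, +x sides. The gap between each stool and the table is 230 mm.

Each stool's nearest face is 230 mm from the table's bounding box.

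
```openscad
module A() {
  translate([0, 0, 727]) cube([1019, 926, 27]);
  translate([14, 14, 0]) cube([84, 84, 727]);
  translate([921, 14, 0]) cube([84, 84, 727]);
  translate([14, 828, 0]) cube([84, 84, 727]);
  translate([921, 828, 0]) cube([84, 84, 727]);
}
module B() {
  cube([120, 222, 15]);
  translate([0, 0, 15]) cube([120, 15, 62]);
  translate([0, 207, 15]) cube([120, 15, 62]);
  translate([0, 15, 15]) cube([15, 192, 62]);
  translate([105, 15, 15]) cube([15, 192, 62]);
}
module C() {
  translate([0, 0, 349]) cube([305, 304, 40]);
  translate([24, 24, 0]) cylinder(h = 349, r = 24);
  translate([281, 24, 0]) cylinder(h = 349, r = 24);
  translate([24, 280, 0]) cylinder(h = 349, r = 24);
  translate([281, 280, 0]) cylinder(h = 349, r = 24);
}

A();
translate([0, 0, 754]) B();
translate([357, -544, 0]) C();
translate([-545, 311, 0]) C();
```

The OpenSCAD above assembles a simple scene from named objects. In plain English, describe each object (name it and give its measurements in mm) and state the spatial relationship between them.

A is a table: top 1019 mm (x) × 926 mm (y), 27 mm thick, upper face at z = 754 mm, on four 84×84 mm square legs, each inset 14 mm from the nearest pair of top edges, running from z = 0 to the bottom of the top.

B is an open storage box with external size 120×222×77 mm and wall thickness 15 mm (the base is also 15 mm thick). The base covers the whole footprint; the four walls stand on the base, with the y-facing walls full-width and the x-facing walls fitting between their inner faces.

C is a four-legged stool. The seat is 305×304 mm, 40 mm thick, top at z = 389 mm. It stands on four round legs, each 48 mm in diameter, from z = 0 to the seat underside, each leg's axis is inset half a diameter from the nearest pair of seat edges (so the leg's bounding box is flush with the corner).

The open box is on top of the table. Two stools sit around the table at the −y, −x sides.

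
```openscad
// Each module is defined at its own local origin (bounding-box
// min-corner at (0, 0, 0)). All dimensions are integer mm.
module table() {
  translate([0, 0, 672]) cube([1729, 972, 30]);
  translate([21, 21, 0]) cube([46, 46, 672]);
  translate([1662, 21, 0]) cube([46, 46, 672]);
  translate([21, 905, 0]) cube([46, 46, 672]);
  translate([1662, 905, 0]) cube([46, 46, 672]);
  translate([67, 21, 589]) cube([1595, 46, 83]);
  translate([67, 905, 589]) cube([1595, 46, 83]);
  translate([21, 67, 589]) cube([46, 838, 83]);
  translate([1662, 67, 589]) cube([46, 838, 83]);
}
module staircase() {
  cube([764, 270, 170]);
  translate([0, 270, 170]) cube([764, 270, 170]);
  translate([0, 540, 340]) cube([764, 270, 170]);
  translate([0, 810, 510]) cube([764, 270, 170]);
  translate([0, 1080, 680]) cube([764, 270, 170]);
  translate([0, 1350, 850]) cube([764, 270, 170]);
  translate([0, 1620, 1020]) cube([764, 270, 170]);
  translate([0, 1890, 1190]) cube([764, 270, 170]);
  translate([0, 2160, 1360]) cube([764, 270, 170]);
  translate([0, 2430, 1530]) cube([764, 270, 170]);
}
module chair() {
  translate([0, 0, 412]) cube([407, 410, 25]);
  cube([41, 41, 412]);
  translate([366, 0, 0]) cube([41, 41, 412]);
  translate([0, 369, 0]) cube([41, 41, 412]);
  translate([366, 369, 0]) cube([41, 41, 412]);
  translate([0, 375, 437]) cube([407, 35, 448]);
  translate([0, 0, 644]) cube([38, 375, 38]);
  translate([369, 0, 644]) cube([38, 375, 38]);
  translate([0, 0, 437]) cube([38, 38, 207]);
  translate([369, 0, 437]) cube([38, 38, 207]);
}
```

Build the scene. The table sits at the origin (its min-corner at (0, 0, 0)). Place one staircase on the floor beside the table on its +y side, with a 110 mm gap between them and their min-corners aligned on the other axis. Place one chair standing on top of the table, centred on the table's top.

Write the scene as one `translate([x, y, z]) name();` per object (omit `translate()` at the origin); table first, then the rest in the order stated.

table();
translate([0, 1082, 0]) staircase();
translate([661, 281, 702]) chair();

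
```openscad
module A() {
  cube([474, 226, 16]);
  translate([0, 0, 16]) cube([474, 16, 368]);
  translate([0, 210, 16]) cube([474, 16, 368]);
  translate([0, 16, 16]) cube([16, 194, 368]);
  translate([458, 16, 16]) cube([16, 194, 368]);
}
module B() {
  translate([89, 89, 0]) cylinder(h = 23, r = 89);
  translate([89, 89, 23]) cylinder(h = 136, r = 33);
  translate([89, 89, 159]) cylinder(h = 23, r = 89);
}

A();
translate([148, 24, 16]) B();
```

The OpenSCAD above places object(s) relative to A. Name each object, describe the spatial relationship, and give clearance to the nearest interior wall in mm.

A is an open box. B is a spool. The spool sits inside the open box, centred. The clearance to the nearest interior wall is 8 mm.

Clearances: x = 132, y = 8; minimum 8 mm.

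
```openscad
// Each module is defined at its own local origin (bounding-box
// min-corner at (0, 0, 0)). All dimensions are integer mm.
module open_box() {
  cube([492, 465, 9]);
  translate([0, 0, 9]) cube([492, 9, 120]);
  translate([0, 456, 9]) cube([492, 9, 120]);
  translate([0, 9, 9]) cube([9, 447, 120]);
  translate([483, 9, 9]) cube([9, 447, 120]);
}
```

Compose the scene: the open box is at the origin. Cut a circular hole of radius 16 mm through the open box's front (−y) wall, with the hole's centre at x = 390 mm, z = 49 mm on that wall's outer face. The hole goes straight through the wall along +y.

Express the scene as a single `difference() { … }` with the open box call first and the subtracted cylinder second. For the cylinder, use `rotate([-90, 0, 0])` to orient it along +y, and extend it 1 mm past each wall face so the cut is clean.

difference() {
  open_box();
  translate([390, -1, 49]) rotate([-90, 0, 0]) cylinder(h = 11, r = 16);
}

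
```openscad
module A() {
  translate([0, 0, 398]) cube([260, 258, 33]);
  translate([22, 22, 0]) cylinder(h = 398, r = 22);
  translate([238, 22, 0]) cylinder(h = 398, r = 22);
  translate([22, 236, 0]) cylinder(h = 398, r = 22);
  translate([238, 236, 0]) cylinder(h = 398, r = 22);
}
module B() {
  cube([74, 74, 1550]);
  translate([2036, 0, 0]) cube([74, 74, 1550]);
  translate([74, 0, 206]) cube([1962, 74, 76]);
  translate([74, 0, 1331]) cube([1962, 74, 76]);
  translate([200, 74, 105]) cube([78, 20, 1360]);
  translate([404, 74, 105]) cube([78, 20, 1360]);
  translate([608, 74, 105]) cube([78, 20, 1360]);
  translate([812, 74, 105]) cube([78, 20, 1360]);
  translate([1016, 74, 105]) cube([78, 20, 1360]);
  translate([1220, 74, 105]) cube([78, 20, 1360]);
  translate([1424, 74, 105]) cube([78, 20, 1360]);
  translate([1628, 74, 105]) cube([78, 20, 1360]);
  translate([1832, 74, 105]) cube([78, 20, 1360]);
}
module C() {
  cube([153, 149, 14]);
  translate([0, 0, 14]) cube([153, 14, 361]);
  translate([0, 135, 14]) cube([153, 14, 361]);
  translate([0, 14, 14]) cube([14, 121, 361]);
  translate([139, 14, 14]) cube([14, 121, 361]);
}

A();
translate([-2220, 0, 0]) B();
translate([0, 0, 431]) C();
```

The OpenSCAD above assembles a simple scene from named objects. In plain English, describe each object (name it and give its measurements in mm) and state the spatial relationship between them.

A is a four-legged stool. The seat is a 260×258×33 mm slab whose top surface is at z = 431 mm; four round legs, each 44 mm in diameter, run from the floor (z = 0) to the underside of the seat, each leg's axis is inset half a diameter from the nearest pair of seat edges (so the leg's bounding box is flush with the corner).

B is a fence section. Two 74×74 mm posts, 1550 mm tall, stand on the floor with a clear span of 1962 mm between their inner faces. Two horizontal rails of 74×76 mm section span the gap between the posts with their undersides at z = 206 mm and z = 1331 mm, flush with the posts' −y face. 9 pickets, each 78 mm wide, 20 mm thick and 1360 mm tall, are fixed to the +y face of the rails with their bottoms at z = 105 mm, evenly spaced across the span with equal gaps (rounded down to the nearest mm) at the −x end and between each pair — any rounding remainder accumulates at the +x end.

C is an open-topped rectangular box: outside dimensions 153×149×375 mm, with a uniform wall and base thickness of 14 mm. The base is a full 153×149 slab on the floor; four walls sit on top of the base. The front and back walls (the −y and +y sides) span the full width; the two side walls fit between them.

The fence section is on the floor beside the stool on its −x side. The open box is on top of the stool.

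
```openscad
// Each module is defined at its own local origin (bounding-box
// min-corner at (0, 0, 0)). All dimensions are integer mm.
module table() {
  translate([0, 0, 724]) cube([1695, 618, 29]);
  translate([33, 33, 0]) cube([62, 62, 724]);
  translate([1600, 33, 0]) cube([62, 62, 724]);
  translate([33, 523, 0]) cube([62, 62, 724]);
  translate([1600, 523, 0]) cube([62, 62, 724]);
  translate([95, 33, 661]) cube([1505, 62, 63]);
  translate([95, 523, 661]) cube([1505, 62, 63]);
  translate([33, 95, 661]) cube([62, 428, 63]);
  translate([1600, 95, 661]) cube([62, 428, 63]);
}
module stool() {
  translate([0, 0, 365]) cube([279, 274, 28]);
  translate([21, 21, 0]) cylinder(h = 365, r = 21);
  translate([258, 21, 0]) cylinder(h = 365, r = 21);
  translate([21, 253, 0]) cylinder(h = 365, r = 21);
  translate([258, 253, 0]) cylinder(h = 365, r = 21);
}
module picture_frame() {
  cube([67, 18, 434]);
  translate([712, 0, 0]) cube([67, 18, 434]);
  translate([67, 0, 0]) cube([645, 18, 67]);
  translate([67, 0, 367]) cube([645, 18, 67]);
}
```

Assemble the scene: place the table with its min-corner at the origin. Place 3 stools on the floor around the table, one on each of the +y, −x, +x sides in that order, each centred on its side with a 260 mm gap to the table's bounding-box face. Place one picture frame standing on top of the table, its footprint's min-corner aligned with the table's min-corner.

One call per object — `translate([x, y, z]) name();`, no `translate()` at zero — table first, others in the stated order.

table();
translate([708, 878, 0]) stool();
translate([-539, 172, 0]) stool();
translate([1955, 172, 0]) stool();
translate([0, 0, 753]) picture_frame();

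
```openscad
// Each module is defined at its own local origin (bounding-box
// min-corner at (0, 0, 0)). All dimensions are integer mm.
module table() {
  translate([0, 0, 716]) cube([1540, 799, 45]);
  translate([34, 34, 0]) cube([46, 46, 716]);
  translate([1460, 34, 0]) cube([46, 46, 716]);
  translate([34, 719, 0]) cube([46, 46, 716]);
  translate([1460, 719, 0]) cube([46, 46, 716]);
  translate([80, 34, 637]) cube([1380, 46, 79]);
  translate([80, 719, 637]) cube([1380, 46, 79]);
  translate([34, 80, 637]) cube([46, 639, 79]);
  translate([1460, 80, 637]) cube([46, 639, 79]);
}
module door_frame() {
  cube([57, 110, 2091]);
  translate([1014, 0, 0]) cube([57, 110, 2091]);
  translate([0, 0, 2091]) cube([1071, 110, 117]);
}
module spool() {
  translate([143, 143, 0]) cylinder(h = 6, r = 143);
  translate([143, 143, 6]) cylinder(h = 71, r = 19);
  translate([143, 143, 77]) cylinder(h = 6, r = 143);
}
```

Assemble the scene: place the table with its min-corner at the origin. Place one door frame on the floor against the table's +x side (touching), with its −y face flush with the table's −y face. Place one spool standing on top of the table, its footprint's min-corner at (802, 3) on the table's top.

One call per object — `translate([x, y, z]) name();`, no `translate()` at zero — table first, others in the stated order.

table();
translate([1540, 0, 0]) door_frame();
translate([802, 3, 761]) spool();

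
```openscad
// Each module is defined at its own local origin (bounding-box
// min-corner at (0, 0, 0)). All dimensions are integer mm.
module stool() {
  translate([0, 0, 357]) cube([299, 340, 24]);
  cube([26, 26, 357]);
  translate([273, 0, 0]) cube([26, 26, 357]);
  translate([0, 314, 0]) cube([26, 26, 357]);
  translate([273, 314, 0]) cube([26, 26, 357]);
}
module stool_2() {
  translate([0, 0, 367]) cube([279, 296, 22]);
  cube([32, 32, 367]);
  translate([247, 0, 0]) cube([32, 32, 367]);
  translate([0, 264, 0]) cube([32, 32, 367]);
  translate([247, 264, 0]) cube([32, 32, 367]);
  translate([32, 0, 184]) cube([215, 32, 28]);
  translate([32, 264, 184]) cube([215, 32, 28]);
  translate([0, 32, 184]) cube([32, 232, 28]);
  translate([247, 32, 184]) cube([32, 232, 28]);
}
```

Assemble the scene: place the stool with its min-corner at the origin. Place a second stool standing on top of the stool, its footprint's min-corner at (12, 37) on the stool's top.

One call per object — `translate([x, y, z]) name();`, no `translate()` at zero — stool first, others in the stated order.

stool();
translate([12, 37, 381]) stool_2();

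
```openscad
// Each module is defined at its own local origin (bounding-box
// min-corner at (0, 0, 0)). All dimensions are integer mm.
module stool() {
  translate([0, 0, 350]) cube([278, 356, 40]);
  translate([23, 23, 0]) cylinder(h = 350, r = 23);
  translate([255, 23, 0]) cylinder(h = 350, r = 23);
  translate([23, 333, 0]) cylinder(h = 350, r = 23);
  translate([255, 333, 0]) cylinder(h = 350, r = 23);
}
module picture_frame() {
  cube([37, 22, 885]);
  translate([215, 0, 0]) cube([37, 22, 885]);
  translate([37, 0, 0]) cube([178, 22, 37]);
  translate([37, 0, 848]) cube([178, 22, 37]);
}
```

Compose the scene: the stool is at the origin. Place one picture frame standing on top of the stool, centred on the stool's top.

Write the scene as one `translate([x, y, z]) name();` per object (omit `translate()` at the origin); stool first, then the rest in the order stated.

stool();
translate([13, 167, 390]) picture_frame();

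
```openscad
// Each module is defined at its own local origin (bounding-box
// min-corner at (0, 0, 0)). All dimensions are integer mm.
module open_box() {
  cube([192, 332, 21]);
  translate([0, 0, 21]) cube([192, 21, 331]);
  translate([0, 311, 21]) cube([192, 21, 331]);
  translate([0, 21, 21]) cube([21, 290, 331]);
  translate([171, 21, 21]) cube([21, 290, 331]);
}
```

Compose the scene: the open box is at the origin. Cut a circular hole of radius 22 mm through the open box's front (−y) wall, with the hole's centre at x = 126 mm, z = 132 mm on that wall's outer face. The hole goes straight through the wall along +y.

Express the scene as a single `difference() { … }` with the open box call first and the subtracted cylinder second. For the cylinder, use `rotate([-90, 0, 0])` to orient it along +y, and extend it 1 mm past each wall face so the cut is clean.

difference() {
  open_box();
  translate([126, -1, 132]) rotate([-90, 0, 0]) cylinder(h = 23, r = 22);
}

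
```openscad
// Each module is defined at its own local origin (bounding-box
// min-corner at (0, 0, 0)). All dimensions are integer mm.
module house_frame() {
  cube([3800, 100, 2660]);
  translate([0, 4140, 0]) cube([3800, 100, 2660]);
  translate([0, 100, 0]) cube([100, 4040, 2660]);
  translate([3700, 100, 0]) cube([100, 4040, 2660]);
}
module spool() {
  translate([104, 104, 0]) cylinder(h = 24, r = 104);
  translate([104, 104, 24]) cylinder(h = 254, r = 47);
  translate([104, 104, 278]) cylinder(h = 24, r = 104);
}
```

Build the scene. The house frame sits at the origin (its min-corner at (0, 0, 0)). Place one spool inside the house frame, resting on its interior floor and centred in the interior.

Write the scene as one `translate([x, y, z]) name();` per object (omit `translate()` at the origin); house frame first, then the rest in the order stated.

house_frame();
translate([1796, 2016, 0]) spool();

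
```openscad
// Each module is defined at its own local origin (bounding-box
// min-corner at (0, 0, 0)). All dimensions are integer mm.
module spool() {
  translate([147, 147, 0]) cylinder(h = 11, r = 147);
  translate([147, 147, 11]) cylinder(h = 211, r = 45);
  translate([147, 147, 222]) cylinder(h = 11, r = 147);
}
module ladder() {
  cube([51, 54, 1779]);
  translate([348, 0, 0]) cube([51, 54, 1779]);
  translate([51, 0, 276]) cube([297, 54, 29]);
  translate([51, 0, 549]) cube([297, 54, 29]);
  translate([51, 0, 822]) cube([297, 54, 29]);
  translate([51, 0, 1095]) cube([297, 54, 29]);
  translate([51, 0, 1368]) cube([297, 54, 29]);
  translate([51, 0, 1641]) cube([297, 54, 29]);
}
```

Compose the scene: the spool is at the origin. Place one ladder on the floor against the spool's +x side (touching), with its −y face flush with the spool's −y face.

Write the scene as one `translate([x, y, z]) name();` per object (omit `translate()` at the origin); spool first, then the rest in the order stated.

spool();
translate([294, 0, 0]) ladder();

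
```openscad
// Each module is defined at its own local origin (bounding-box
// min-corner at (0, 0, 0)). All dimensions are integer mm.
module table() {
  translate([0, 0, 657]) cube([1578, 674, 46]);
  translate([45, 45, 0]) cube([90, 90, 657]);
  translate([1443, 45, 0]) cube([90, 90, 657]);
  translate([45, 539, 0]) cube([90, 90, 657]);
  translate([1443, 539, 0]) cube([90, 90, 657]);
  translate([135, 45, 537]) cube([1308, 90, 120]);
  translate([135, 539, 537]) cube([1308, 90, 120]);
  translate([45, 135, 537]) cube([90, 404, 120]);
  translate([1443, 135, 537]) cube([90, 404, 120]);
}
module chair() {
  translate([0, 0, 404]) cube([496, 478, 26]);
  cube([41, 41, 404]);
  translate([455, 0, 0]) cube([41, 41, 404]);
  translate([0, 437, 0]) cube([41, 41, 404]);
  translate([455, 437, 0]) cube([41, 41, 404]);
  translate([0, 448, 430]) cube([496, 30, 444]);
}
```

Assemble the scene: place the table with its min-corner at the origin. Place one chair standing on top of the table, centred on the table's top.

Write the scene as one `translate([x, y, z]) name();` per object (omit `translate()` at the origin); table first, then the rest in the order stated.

table();
translate([541, 98, 703]) chair();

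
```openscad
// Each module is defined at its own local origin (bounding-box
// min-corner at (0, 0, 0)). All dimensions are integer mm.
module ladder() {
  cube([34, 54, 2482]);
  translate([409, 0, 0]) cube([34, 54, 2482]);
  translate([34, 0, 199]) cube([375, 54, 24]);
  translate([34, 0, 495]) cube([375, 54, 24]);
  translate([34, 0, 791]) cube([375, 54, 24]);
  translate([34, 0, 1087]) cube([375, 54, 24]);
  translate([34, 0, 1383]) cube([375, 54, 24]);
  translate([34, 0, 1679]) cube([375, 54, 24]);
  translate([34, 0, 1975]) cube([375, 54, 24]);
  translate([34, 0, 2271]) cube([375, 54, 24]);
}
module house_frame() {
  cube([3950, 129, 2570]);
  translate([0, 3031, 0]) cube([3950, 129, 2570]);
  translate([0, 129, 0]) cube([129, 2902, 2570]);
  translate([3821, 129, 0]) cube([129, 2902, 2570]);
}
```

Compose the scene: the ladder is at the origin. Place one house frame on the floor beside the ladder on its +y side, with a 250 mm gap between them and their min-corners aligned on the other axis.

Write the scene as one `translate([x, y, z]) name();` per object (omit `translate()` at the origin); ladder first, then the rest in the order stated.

ladder();
translate([0, 304, 0]) house_frame();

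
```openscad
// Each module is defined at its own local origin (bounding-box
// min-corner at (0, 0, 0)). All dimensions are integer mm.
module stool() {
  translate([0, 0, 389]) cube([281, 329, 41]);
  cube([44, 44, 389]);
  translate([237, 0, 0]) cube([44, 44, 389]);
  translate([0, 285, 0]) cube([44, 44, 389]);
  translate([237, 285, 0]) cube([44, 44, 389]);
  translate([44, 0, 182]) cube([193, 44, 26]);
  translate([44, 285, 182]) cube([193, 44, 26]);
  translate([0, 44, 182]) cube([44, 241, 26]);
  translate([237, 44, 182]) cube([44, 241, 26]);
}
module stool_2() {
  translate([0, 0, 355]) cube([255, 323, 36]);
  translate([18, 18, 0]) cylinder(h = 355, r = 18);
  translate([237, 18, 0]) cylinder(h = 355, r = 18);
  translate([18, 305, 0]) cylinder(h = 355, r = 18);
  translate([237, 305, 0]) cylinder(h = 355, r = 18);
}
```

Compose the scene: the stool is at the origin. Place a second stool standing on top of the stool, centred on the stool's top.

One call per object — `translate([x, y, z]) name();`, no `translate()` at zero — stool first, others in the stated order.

stool();
translate([13, 3, 430]) stool_2();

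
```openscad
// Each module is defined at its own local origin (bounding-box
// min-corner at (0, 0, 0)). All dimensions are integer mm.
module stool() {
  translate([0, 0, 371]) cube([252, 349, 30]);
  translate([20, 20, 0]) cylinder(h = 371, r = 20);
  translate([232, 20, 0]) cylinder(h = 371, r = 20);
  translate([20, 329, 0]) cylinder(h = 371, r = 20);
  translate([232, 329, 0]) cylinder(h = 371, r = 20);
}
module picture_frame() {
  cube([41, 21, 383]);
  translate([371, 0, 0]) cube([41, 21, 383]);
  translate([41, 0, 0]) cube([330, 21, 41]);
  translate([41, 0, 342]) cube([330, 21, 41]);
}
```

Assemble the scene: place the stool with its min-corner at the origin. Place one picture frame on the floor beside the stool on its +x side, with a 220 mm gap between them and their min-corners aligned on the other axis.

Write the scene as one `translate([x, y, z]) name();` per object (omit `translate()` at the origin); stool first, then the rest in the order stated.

stool();
translate([472, 0, 0]) picture_frame();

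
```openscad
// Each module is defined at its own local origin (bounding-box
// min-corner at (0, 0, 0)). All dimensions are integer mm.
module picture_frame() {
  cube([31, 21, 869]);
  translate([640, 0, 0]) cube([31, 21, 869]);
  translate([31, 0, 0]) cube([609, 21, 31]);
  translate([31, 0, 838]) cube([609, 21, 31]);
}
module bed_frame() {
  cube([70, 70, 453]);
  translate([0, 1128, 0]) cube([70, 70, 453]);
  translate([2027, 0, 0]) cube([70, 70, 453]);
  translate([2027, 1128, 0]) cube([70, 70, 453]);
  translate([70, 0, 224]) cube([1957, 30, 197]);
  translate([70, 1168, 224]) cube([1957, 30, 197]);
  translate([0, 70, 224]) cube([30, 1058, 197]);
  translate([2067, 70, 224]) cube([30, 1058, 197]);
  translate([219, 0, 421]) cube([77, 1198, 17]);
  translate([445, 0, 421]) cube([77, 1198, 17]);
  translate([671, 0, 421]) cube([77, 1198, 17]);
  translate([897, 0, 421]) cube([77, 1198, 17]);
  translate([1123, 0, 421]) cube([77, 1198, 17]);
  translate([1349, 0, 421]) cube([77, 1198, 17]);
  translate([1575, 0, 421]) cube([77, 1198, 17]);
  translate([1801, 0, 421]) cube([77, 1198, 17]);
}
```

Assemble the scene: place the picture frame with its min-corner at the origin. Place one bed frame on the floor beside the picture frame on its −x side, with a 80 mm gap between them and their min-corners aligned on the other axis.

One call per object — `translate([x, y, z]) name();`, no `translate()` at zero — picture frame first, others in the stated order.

picture_frame();
translate([-2177, 0, 0]) bed_frame();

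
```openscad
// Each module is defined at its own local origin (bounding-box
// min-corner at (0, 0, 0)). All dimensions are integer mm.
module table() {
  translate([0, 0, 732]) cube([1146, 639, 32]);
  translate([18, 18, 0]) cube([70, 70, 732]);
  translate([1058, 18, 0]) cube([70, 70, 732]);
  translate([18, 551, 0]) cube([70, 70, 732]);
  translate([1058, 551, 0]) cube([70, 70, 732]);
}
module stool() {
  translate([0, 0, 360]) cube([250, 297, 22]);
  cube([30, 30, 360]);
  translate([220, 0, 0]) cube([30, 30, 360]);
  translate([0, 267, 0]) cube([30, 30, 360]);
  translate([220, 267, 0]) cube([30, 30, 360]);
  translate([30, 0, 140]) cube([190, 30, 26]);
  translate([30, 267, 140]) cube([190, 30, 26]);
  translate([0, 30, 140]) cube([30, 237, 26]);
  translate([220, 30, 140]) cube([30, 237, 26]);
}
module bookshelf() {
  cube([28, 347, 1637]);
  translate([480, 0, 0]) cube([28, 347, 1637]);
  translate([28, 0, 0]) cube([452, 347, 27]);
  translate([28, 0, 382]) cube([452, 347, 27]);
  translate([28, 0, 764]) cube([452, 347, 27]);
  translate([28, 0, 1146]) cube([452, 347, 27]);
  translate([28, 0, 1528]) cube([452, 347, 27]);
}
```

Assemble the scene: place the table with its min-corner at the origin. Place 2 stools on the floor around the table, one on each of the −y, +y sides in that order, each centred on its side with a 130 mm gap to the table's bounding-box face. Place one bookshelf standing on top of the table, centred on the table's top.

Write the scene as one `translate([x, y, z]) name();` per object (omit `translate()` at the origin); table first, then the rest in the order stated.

table();
translate([448, -427, 0]) stool();
translate([448, 769, 0]) stool();
translate([319, 146, 764]) bookshelf();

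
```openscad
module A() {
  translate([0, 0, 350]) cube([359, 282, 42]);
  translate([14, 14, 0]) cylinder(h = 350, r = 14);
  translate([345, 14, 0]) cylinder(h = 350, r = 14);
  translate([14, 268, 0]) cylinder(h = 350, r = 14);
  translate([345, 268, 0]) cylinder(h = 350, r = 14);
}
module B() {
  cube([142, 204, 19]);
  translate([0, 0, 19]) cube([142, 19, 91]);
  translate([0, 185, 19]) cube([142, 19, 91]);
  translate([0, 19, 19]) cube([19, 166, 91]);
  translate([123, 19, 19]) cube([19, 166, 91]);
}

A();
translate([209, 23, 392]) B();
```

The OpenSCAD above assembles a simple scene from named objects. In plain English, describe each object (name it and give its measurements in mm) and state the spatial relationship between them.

A is a simple wooden stool: a rectangular seat 359 mm (x) by 282 mm (y), 42 mm thick, top face at z = 392 mm, on four round legs, each 28 mm in diameter. The legs rest on z = 0, each leg's axis is inset half a diameter from the nearest pair of seat edges (so the leg's bounding box is flush with the corner).

B is an open-topped rectangular box: outside dimensions 142×204×110 mm, with a uniform wall and base thickness of 19 mm. The base is a full 142×204 slab on the floor; four walls sit on top of the base. The front and back walls (the −y and +y sides) span the full width; the two side walls fit between them.

The open box is on top of the stool.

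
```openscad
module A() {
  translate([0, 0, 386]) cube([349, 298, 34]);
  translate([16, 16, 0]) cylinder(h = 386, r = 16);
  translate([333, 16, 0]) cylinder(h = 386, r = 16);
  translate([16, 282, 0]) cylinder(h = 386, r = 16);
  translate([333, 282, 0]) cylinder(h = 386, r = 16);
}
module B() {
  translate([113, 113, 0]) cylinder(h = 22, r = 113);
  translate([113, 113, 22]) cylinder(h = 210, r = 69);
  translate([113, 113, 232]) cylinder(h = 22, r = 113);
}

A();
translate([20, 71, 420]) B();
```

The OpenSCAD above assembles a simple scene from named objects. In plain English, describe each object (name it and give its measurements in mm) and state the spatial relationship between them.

A is a simple wooden stool: a rectangular seat 349 mm (x) by 298 mm (y), 34 mm thick, top face at z = 420 mm, on four round legs, each 32 mm in diameter. The legs rest on z = 0, each leg's axis is inset half a diameter from the nearest pair of seat edges (so the leg's bounding box is flush with the corner).

B is a spool: two coaxial disc flanges of radius 113 mm and thickness 22 mm, joined by a core cylinder of radius 69 mm and height 210 mm. The lower flange rests on z = 0 and the three cylinders share a vertical axis.

The spool is on top of the stool.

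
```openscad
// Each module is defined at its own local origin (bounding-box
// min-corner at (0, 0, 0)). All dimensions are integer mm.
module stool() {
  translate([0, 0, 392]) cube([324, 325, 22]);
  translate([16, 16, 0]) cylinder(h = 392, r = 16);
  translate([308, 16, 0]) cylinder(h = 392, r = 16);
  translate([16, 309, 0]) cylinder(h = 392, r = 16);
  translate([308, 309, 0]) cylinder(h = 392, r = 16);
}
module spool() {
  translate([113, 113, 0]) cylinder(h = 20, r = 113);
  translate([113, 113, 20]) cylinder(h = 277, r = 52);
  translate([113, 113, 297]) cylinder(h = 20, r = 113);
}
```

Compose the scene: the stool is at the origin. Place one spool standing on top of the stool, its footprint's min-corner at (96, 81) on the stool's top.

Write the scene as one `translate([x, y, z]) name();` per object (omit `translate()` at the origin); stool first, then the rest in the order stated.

stool();
translate([96, 81, 414]) spool();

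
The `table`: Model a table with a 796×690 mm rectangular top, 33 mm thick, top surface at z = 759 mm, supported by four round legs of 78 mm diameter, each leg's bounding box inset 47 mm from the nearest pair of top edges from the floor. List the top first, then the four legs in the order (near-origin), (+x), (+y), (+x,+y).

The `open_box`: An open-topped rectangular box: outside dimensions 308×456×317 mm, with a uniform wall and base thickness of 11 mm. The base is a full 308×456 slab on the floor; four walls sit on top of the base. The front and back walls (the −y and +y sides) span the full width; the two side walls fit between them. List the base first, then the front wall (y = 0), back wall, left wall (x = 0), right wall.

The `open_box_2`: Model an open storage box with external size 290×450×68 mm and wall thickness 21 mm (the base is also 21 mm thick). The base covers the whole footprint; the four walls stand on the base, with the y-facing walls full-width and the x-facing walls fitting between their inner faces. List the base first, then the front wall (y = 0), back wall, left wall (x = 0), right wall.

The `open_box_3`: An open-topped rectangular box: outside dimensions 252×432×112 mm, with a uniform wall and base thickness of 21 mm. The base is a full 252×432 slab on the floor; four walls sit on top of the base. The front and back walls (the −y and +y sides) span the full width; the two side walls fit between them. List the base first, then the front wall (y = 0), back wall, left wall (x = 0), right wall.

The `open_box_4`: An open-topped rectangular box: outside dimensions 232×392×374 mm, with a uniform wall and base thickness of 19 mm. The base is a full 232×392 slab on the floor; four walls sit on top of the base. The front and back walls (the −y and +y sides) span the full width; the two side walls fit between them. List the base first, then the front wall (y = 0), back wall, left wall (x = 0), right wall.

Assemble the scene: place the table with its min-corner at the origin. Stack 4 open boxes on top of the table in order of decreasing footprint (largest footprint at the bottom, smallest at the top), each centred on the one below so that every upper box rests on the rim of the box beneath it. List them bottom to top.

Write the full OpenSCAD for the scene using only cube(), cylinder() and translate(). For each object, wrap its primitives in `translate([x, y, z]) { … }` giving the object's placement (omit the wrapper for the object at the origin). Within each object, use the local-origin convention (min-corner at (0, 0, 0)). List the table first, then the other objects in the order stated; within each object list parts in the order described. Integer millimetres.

translate([0, 0, 726]) cube([796, 690, 33]);
translate([86, 86, 0]) cylinder(h = 726, r = 39);
translate([710, 86, 0]) cylinder(h = 726, r = 39);
translate([86, 604, 0]) cylinder(h = 726, r = 39);
translate([710, 604, 0]) cylinder(h = 726, r = 39);
translate([244, 117, 759]) {
  cube([308, 456, 11]);
  translate([0, 0, 11]) cube([308, 11, 306]);
  translate([0, 445, 11]) cube([308, 11, 306]);
  translate([0, 11, 11]) cube([11, 434, 306]);
  translate([297, 11, 11]) cube([11, 434, 306]);
}
translate([253, 120, 1076]) {
  cube([290, 450, 21]);
  translate([0, 0, 21]) cube([290, 21, 47]);
  translate([0, 429, 21]) cube([290, 21, 47]);
  translate([0, 21, 21]) cube([21, 408, 47]);
  translate([269, 21, 21]) cube([21, 408, 47]);
}
translate([272, 129, 1144]) {
  cube([252, 432, 21]);
  translate([0, 0, 21]) cube([252, 21, 91]);
  translate([0, 411, 21]) cube([252, 21, 91]);
  translate([0, 21, 21]) cube([21, 390, 91]);
  translate([231, 21, 21]) cube([21, 390, 91]);
}
translate([282, 149, 1256]) {
  cube([232, 392, 19]);
  translate([0, 0, 19]) cube([232, 19, 355]);
  translate([0, 373, 19]) cube([232, 19, 355]);
  translate([0, 19, 19]) cube([19, 354, 355]);
  translate([213, 19, 19]) cube([19, 354, 355]);
}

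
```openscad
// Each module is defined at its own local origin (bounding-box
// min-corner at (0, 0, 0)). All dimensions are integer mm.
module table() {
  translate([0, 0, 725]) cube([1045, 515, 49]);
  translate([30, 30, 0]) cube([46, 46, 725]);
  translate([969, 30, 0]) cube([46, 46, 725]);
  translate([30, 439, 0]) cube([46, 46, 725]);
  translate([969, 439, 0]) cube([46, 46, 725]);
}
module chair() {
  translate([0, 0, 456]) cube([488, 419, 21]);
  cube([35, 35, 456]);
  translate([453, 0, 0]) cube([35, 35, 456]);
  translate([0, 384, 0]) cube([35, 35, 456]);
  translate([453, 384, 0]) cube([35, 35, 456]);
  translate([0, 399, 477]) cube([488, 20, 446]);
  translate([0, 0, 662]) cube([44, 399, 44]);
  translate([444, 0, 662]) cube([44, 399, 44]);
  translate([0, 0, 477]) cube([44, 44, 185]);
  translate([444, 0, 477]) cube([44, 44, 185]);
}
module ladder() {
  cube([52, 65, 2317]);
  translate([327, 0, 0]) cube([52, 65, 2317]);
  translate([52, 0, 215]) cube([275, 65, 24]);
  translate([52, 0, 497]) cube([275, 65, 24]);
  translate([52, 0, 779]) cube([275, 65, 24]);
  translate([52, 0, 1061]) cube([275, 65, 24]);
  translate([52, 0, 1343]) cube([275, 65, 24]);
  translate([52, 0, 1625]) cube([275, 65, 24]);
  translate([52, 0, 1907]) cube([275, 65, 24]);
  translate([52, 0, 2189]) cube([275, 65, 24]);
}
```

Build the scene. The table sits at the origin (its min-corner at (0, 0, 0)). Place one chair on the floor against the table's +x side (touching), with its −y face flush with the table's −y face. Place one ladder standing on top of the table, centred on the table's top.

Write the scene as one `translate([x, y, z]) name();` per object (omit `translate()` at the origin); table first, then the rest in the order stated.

table();
translate([1045, 0, 0]) chair();
translate([333, 225, 774]) ladder();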